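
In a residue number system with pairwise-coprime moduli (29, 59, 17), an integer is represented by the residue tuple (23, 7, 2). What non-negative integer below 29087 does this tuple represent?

14639

The moduli are pairwise coprime; N = 29·59·17 = 29087.
N/29 = 1003; 1003 ≡ 17 (mod 29); 17·12 ≡ 1, so inverse 12.
N/59 = 493; 493 ≡ 21 (mod 59); 21·45 ≡ 1, so inverse 45.
N/17 = 1711; 1711 ≡ 11 (mod 17); 11·14 ≡ 1, so inverse 14.
x ≡ 23·1003·12 + 7·493·45 + 2·1711·14 = 480031.
480031 mod 29087 = 14639.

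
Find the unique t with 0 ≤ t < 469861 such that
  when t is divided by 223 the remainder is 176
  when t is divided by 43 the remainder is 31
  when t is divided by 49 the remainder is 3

201099

From t ≡ 176 (mod 223) write t = 176 + 223s. Substituting into t ≡ 31 (mod 43) gives 223s ≡ 27 (mod 43), and since 8⁻¹ ≡ 27 (mod 43), s ≡ 41. Hence t ≡ 176 + 223·41 = 9319 (mod 9589).
From t ≡ 9319 (mod 9589) write t = 9319 + 9589s. Substituting into t ≡ 3 (mod 49) gives 9589s ≡ 43 (mod 49), and since 34⁻¹ ≡ 13 (mod 49), s ≡ 20. Hence t ≡ 9319 + 9589·20 = 201099 (mod 469861).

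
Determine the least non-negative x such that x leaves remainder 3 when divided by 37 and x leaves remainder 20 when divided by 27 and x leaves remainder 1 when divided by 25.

14951

From x ≡ 3 (mod 37) write x = 3 + 37t. Substituting into x ≡ 20 (mod 27) gives 37t ≡ 17 (mod 27), and since 10⁻¹ ≡ 19 (mod 27), t ≡ 26. Hence x ≡ 3 + 37·26 = 965 (mod 999).
From x ≡ 965 (mod 999) write x = 965 + 999t. Substituting into x ≡ 1 (mod 25) gives 999t ≡ 11 (mod 25), and since 24⁻¹ ≡ 24 (mod 25), t ≡ 14. Hence x ≡ 965 + 999·14 = 14951 (mod 24975).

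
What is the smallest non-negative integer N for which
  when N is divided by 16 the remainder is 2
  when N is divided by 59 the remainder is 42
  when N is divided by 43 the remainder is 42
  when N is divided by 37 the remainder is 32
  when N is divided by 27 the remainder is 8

The moduli are pairwise coprime; M = 16·59·43·37·27 = 40551408.
M/16 = 2534463; 2534463 ≡ 15 (mod 16); 15·15 ≡ 1, so inverse 15.
M/59 = 687312; 687312 ≡ 21 (mod 59); 21·45 ≡ 1, so inverse 45.
M/43 = 943056; 943056 ≡ 23 (mod 43); 23·15 ≡ 1, so inverse 15.
M/37 = 1095984; 1095984 ≡ 7 (mod 37); 7·16 ≡ 1, so inverse 16.
M/27 = 1501904; 1501904 ≡ 2 (mod 27); 2·14 ≡ 1, so inverse 14.
N ≡ 2·2534463·15 + 42·687312·45 + 42·943056·15 + 32·1095984·16 + 8·1501904·14 = 2698535906.
2698535906 mod 40551408 = 22142978.

22142978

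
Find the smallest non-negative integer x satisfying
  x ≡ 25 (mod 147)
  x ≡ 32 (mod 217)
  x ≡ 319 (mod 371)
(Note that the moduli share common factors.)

187303

gcd(147, 217) = 7 and 7 | (32 − 25), so the pair is consistent; merging gives x ≡ 466 (mod 4557), where 4557 = lcm(147, 217).
gcd(4557, 371) = 7 and 7 | (319 − 466), so the pair is consistent; merging gives x ≡ 187303 (mod 241521), where 241521 = lcm(4557, 371).
The solution is unique modulo lcm(147, 217, 371) = 241521.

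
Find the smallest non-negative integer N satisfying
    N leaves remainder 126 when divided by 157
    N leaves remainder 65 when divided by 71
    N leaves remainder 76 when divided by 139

The moduli are pairwise coprime; M = 157·71·139 = 1549433.
M/157 = 9869; 9869 ≡ 135 (mod 157); 135·107 ≡ 1, so inverse 107.
M/71 = 21823; 21823 ≡ 26 (mod 71); 26·41 ≡ 1, so inverse 41.
M/139 = 11147; 11147 ≡ 27 (mod 139); 27·103 ≡ 1, so inverse 103.
N ≡ 126·9869·107 + 65·21823·41 + 76·11147·103 = 278470869.
278470869 mod 1549433 = 1122362.

1122362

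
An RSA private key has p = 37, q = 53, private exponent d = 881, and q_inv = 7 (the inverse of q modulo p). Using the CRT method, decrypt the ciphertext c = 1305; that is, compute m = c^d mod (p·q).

1025

d_p = d mod (p−1) = 881 mod 36 = 17; d_q = d mod (q−1) = 49.
m₁ = c^(d_p) mod p: c ≡ 10 (mod 37), and 10^17 mod 37 = 26.
m₂ = c^(d_q) mod q: c ≡ 33 (mod 53), and 33^49 mod 53 = 18.
h = q_inv·(m₁ − m₂) mod p = 7·(26 − 18) mod 37 = 19.
m = m₂ + h·q = 18 + 19·53 = 1025.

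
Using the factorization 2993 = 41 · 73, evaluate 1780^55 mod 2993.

Mod 41: 1780 ≡ 17; by Fermat, exponent reduces to 55 mod 40 = 15; 17^15 ≡ 3 (mod 41).
Mod 73: 1780 ≡ 28; 28^55 ≡ 47 (mod 73).
Combine by CRT: x ≡ 3 (mod 41), x ≡ 47 (mod 73) ⇒ x ≡ 1069 (mod 2993).

1069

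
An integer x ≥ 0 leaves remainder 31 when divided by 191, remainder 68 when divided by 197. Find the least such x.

From x ≡ 31 (mod 191) write x = 31 + 191t. Substituting into x ≡ 68 (mod 197) gives 191t ≡ 37 (mod 197), and since 191⁻¹ ≡ 164 (mod 197), t ≡ 158. Hence x ≡ 31 + 191·158 = 30209 (mod 37627).

30209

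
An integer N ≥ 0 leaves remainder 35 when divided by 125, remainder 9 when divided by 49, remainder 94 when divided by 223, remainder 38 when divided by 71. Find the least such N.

14733035

The moduli are pairwise coprime; M = 125·49·223·71 = 96977125.
M/125 = 775817; 775817 ≡ 67 (mod 125); 67·28 ≡ 1, so inverse 28.
M/49 = 1979125; 1979125 ≡ 15 (mod 49); 15·36 ≡ 1, so inverse 36.
M/223 = 434875; 434875 ≡ 25 (mod 223); 25·116 ≡ 1, so inverse 116.
M/71 = 1365875; 1365875 ≡ 48 (mod 71); 48·37 ≡ 1, so inverse 37.
N ≡ 35·775817·28 + 9·1979125·36 + 94·434875·116 + 38·1365875·37 = 8063834410.
8063834410 mod 96977125 = 14733035.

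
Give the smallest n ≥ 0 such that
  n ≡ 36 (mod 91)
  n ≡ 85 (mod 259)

gcd(91, 259) = 7 and 7 | (85 − 36), so the pair is consistent; merging gives n ≡ 2675 (mod 3367), where 3367 = lcm(91, 259).
The solution is unique modulo lcm(91, 259) = 3367.

2675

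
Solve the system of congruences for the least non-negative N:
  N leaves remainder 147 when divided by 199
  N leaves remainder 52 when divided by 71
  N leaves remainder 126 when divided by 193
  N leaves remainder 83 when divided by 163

From N ≡ 147 (mod 199) write N = 147 + 199t. Substituting into N ≡ 52 (mod 71) gives 199t ≡ 47 (mod 71), and since 57⁻¹ ≡ 5 (mod 71), t ≡ 22. Hence N ≡ 147 + 199·22 = 4525 (mod 14129).
From N ≡ 4525 (mod 14129) write N = 4525 + 14129t. Substituting into N ≡ 126 (mod 193) gives 14129t ≡ 40 (mod 193), and since 40⁻¹ ≡ 111 (mod 193), t ≡ 1. Hence N ≡ 4525 + 14129·1 = 18654 (mod 2726897).
From N ≡ 18654 (mod 2726897) write N = 18654 + 2726897t. Substituting into N ≡ 83 (mod 163) gives 2726897t ≡ 11 (mod 163), and since 70⁻¹ ≡ 7 (mod 163), t ≡ 77. Hence N ≡ 18654 + 2726897·77 = 209989723 (mod 444484211).

209989723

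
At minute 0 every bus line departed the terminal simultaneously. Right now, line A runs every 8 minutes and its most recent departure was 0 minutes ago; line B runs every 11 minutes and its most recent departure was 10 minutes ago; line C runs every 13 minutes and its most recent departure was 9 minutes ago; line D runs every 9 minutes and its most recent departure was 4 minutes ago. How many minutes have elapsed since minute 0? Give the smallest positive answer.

From t ≡ 0 (mod 8) write t = 0 + 8s. Substituting into t ≡ 10 (mod 11) gives 8s ≡ 10 (mod 11), and since 8⁻¹ ≡ 7 (mod 11), s ≡ 4. Hence t ≡ 0 + 8·4 = 32 (mod 88).
From t ≡ 32 (mod 88) write t = 32 + 88s. Substituting into t ≡ 9 (mod 13) gives 88s ≡ 3 (mod 13), and since 10⁻¹ ≡ 4 (mod 13), s ≡ 12. Hence t ≡ 32 + 88·12 = 1088 (mod 1144).
From t ≡ 1088 (mod 1144) write t = 1088 + 1144s. Substituting into t ≡ 4 (mod 9) gives 1144s ≡ 5 (mod 9), and since 1⁻¹ ≡ 1 (mod 9), s ≡ 5. Hence t ≡ 1088 + 1144·5 = 6808 (mod 10296).

6808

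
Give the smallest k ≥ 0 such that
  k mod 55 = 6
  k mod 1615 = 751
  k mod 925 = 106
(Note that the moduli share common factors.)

2369956

Combine the congruences pairwise.
gcd(55, 1615) = 5 and 5 | (751 − 6), so the pair is consistent; merging gives k ≡ 7211 (mod 17765), where 17765 = lcm(55, 1615).
gcd(17765, 925) = 5 and 5 | (106 − 7211), so the pair is consistent; merging gives k ≡ 2369956 (mod 3286525), where 3286525 = lcm(17765, 925).
The solution is unique modulo lcm(55, 1615, 925) = 3286525.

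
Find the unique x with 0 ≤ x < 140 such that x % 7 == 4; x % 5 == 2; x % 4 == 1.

137

The moduli are pairwise coprime; N = 7·5·4 = 140.
N/7 = 20; 20 ≡ 6 (mod 7); 6·6 ≡ 1, so inverse 6.
N/5 = 28; 28 ≡ 3 (mod 5); 3·2 ≡ 1, so inverse 2.
N/4 = 35; 35 ≡ 3 (mod 4); 3·3 ≡ 1, so inverse 3.
x ≡ 4·20·6 + 2·28·2 + 1·35·3 = 697.
697 mod 140 = 137.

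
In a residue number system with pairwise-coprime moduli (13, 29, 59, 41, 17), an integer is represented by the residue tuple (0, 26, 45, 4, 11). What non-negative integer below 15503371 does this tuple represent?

Combine the congruences pairwise.
From x ≡ 0 (mod 13) write x = 0 + 13t. Substituting into x ≡ 26 (mod 29) gives 13t ≡ 26 (mod 29), and since 13⁻¹ ≡ 9 (mod 29), t ≡ 2. Hence x ≡ 0 + 13·2 = 26 (mod 377).
From x ≡ 26 (mod 377) write x = 26 + 377t. Substituting into x ≡ 45 (mod 59) gives 377t ≡ 19 (mod 59), and since 23⁻¹ ≡ 18 (mod 59), t ≡ 47. Hence x ≡ 26 + 377·47 = 17745 (mod 22243).
From x ≡ 17745 (mod 22243) write x = 17745 + 22243t. Substituting into x ≡ 4 (mod 41) gives 22243t ≡ 12 (mod 41), and since 21⁻¹ ≡ 2 (mod 41), t ≡ 24. Hence x ≡ 17745 + 22243·24 = 551577 (mod 911963).
From x ≡ 551577 (mod 911963) write x = 551577 + 911963t. Substituting into x ≡ 11 (mod 17) gives 911963t ≡ 16 (mod 17), and since 15⁻¹ ≡ 8 (mod 17), t ≡ 9. Hence x ≡ 551577 + 911963·9 = 8759244 (mod 15503371).

8759244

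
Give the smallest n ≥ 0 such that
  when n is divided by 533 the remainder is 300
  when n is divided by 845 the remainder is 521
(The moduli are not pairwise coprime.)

1366

gcd(533, 845) = 13 and 13 | (521 − 300), so the pair is consistent; merging gives n ≡ 1366 (mod 34645), where 34645 = lcm(533, 845).
The solution is unique modulo lcm(533, 845) = 34645.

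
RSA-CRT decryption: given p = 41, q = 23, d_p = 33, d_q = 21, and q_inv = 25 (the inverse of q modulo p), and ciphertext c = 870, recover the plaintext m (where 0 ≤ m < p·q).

132

m₁ = c^(d_p) mod p: c ≡ 9 (mod 41), and 9^33 mod 41 = 9.
m₂ = c^(d_q) mod q: c ≡ 19 (mod 23), and 19^21 mod 23 = 17.
h = q_inv·(m₁ − m₂) mod p = 25·(9 − 17) mod 41 = 5.
m = m₂ + h·q = 17 + 5·23 = 132.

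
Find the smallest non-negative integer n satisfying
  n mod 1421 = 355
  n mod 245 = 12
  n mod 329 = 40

330027

Combine the congruences pairwise.
gcd(1421, 245) = 49 and 49 | (12 − 355), so the pair is consistent; merging gives n ≡ 3197 (mod 7105), where 7105 = lcm(1421, 245).
gcd(7105, 329) = 7 and 7 | (40 − 3197), so the pair is consistent; merging gives n ≡ 330027 (mod 333935), where 333935 = lcm(7105, 329).
The solution is unique modulo lcm(1421, 245, 329) = 333935.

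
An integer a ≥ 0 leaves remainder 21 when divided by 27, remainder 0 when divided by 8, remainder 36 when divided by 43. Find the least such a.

From a ≡ 21 (mod 27) write a = 21 + 27t. Substituting into a ≡ 0 (mod 8) gives 27t ≡ 3 (mod 8), and since 3⁻¹ ≡ 3 (mod 8), t ≡ 1. Hence a ≡ 21 + 27·1 = 48 (mod 216).
From a ≡ 48 (mod 216) write a = 48 + 216t. Substituting into a ≡ 36 (mod 43) gives 216t ≡ 31 (mod 43), and since 1⁻¹ ≡ 1 (mod 43), t ≡ 31. Hence a ≡ 48 + 216·31 = 6744 (mod 9288).

6744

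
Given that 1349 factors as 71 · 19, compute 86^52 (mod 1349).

1163

Mod 71: 86 ≡ 15; 15^52 ≡ 27 (mod 71).
Mod 19: 86 ≡ 10; by Fermat, exponent reduces to 52 mod 18 = 16; 10^16 ≡ 4 (mod 19).
Combine by CRT: x ≡ 27 (mod 71), x ≡ 4 (mod 19) ⇒ x ≡ 1163 (mod 1349).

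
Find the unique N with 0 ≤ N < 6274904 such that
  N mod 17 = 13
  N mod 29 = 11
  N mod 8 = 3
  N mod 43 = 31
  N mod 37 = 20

2869851

From N ≡ 13 (mod 17) write N = 13 + 17t. Substituting into N ≡ 11 (mod 29) gives 17t ≡ 27 (mod 29), and since 17⁻¹ ≡ 12 (mod 29), t ≡ 5. Hence N ≡ 13 + 17·5 = 98 (mod 493).
From N ≡ 98 (mod 493) write N = 98 + 493t. Substituting into N ≡ 3 (mod 8) gives 493t ≡ 1 (mod 8), and since 5⁻¹ ≡ 5 (mod 8), t ≡ 5. Hence N ≡ 98 + 493·5 = 2563 (mod 3944).
From N ≡ 2563 (mod 3944) write N = 2563 + 3944t. Substituting into N ≡ 31 (mod 43) gives 3944t ≡ 5 (mod 43), and since 31⁻¹ ≡ 25 (mod 43), t ≡ 39. Hence N ≡ 2563 + 3944·39 = 156379 (mod 169592).
From N ≡ 156379 (mod 169592) write N = 156379 + 169592t. Substituting into N ≡ 20 (mod 37) gives 169592t ≡ 3 (mod 37), and since 21⁻¹ ≡ 30 (mod 37), t ≡ 16. Hence N ≡ 156379 + 169592·16 = 2869851 (mod 6274904).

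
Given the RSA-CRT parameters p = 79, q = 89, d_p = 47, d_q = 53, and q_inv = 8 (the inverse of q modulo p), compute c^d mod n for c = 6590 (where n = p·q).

m₁ = c^(d_p) mod p: c ≡ 33 (mod 79), and 33^47 mod 79 = 61.
m₂ = c^(d_q) mod q: c ≡ 4 (mod 89), and 4^53 mod 89 = 39.
h = q_inv·(m₁ − m₂) mod p = 8·(61 − 39) mod 79 = 18.
m = m₂ + h·q = 39 + 18·89 = 1641.

1641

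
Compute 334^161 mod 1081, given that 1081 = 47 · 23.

798

Mod 47: 334 ≡ 5; by Fermat, exponent reduces to 161 mod 46 = 23; 5^23 ≡ 46 (mod 47).
Mod 23: 334 ≡ 12; by Fermat, exponent reduces to 161 mod 22 = 7; 12^7 ≡ 16 (mod 23).
Combine by CRT: x ≡ 46 (mod 47), x ≡ 16 (mod 23) ⇒ x ≡ 798 (mod 1081).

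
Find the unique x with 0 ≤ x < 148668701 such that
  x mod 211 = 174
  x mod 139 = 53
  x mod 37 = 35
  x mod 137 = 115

The moduli are pairwise coprime; N = 211·139·37·137 = 148668701.
N/211 = 704591; 704591 ≡ 62 (mod 211); 62·194 ≡ 1, so inverse 194.
N/139 = 1069559; 1069559 ≡ 93 (mod 139); 93·3 ≡ 1, so inverse 3.
N/37 = 4018073; 4018073 ≡ 21 (mod 37); 21·30 ≡ 1, so inverse 30.
N/137 = 1085173; 1085173 ≡ 133 (mod 137); 133·34 ≡ 1, so inverse 34.
x ≡ 174·704591·194 + 53·1069559·3 + 35·4018073·30 + 115·1085173·34 = 32416236757.
32416236757 mod 148668701 = 6459939.

6459939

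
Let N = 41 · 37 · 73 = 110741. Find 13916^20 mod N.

28617

Mod 41: 13916 ≡ 17; 17^20 ≡ 40 (mod 41).
Mod 37: 13916 ≡ 4; 4^20 ≡ 16 (mod 37).
Mod 73: 13916 ≡ 46; 46^20 ≡ 1 (mod 73).
Combine by CRT: x ≡ 40 (mod 41), x ≡ 16 (mod 37), x ≡ 1 (mod 73) ⇒ x ≡ 28617 (mod 110741).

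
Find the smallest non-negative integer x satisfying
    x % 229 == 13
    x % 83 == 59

1387

From x ≡ 13 (mod 229) write x = 13 + 229t. Substituting into x ≡ 59 (mod 83) gives 229t ≡ 46 (mod 83), and since 63⁻¹ ≡ 29 (mod 83), t ≡ 6. Hence x ≡ 13 + 229·6 = 1387 (mod 19007).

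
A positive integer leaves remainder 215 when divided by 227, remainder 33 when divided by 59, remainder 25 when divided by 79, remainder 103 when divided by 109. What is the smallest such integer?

The moduli are pairwise coprime; N = 227·59·79·109 = 115327123.
N/227 = 508049; 508049 ≡ 23 (mod 227); 23·79 ≡ 1, so inverse 79.
N/59 = 1954697; 1954697 ≡ 27 (mod 59); 27·35 ≡ 1, so inverse 35.
N/79 = 1459837; 1459837 ≡ 75 (mod 79); 75·59 ≡ 1, so inverse 59.
N/109 = 1058047; 1058047 ≡ 93 (mod 109); 93·34 ≡ 1, so inverse 34.
m ≡ 215·508049·79 + 33·1954697·35 + 25·1459837·59 + 103·1058047·34 = 16745427469.
16745427469 mod 115327123 = 22994634.

22994634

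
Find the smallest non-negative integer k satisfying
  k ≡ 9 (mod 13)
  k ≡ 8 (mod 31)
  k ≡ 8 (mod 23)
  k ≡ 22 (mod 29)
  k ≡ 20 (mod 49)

6529662

The moduli are pairwise coprime; N = 13·31·23·29·49 = 13171249.
N/13 = 1013173; 1013173 ≡ 5 (mod 13); 5·8 ≡ 1, so inverse 8.
N/31 = 424879; 424879 ≡ 24 (mod 31); 24·22 ≡ 1, so inverse 22.
N/23 = 572663; 572663 ≡ 9 (mod 23); 9·18 ≡ 1, so inverse 18.
N/29 = 454181; 454181 ≡ 12 (mod 29); 12·17 ≡ 1, so inverse 17.
N/49 = 268801; 268801 ≡ 36 (mod 49); 36·15 ≡ 1, so inverse 15.
k ≡ 9·1013173·8 + 8·424879·22 + 8·572663·18 + 22·454181·17 + 20·268801·15 = 480694626.
480694626 mod 13171249 = 6529662.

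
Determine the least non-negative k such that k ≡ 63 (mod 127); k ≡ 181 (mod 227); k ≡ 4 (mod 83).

The moduli are pairwise coprime; N = 127·227·83 = 2392807.
N/127 = 18841; 18841 ≡ 45 (mod 127); 45·48 ≡ 1, so inverse 48.
N/227 = 10541; 10541 ≡ 99 (mod 227); 99·133 ≡ 1, so inverse 133.
N/83 = 28829; 28829 ≡ 28 (mod 83); 28·3 ≡ 1, so inverse 3.
k ≡ 63·18841·48 + 181·10541·133 + 4·28829·3 = 311074625.
311074625 mod 2392807 = 9715.

9715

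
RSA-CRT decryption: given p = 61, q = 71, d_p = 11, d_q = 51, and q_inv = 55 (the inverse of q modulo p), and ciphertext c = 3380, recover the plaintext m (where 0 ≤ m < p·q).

1236

m₁ = c^(d_p) mod p: c ≡ 25 (mod 61), and 25^11 mod 61 = 16.
m₂ = c^(d_q) mod q: c ≡ 43 (mod 71), and 43^51 mod 71 = 29.
h = q_inv·(m₁ − m₂) mod p = 55·(16 − 29) mod 61 = 17.
m = m₂ + h·q = 29 + 17·71 = 1236.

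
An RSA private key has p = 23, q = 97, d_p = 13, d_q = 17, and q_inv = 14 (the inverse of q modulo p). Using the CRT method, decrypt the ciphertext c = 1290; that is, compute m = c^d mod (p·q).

947

m₁ = c^(d_p) mod p: c ≡ 2 (mod 23), and 2^13 mod 23 = 4.
m₂ = c^(d_q) mod q: c ≡ 29 (mod 97), and 29^17 mod 97 = 74.
h = q_inv·(m₁ − m₂) mod p = 14·(4 − 74) mod 23 = 9.
m = m₂ + h·q = 74 + 9·97 = 947.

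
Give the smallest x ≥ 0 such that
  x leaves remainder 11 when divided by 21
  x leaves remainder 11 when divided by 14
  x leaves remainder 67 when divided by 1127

gcd(21, 14) = 7 and 7 | (11 − 11), so the pair is consistent; merging gives x ≡ 11 (mod 42), where 42 = lcm(21, 14).
gcd(42, 1127) = 7 and 7 | (67 − 11), so the pair is consistent; merging gives x ≡ 2321 (mod 6762), where 6762 = lcm(42, 1127).
The solution is unique modulo lcm(21, 14, 1127) = 6762.

2321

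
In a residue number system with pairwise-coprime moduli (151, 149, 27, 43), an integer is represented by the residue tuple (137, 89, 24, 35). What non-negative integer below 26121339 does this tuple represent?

4631307

Combine the congruences pairwise.
From x ≡ 137 (mod 151) write x = 137 + 151t. Substituting into x ≡ 89 (mod 149) gives 151t ≡ 101 (mod 149), and since 2⁻¹ ≡ 75 (mod 149), t ≡ 125. Hence x ≡ 137 + 151·125 = 19012 (mod 22499).
From x ≡ 19012 (mod 22499) write x = 19012 + 22499t. Substituting into x ≡ 24 (mod 27) gives 22499t ≡ 20 (mod 27), and since 8⁻¹ ≡ 17 (mod 27), t ≡ 16. Hence x ≡ 19012 + 22499·16 = 378996 (mod 607473).
From x ≡ 378996 (mod 607473) write x = 378996 + 607473t. Substituting into x ≡ 35 (mod 43) gives 607473t ≡ 41 (mod 43), and since 12⁻¹ ≡ 18 (mod 43), t ≡ 7. Hence x ≡ 378996 + 607473·7 = 4631307 (mod 26121339).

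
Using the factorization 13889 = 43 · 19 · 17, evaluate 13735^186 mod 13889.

13193

Mod 43: 13735 ≡ 18; by Fermat, exponent reduces to 186 mod 42 = 18; 18^18 ≡ 35 (mod 43).
Mod 19: 13735 ≡ 17; by Fermat, exponent reduces to 186 mod 18 = 6; 17^6 ≡ 7 (mod 19).
Mod 17: 13735 ≡ 16; by Fermat, exponent reduces to 186 mod 16 = 10; 16^10 ≡ 1 (mod 17).
Combine by CRT: x ≡ 35 (mod 43), x ≡ 7 (mod 19), x ≡ 1 (mod 17) ⇒ x ≡ 13193 (mod 13889).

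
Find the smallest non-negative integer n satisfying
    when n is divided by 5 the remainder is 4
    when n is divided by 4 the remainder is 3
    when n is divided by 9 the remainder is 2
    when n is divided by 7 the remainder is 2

From n ≡ 4 (mod 5) write n = 4 + 5t. Substituting into n ≡ 3 (mod 4) gives 5t ≡ 3 (mod 4), and since 1⁻¹ ≡ 1 (mod 4), t ≡ 3. Hence n ≡ 4 + 5·3 = 19 (mod 20).
From n ≡ 19 (mod 20) write n = 19 + 20t. Substituting into n ≡ 2 (mod 9) gives 20t ≡ 1 (mod 9), and since 2⁻¹ ≡ 5 (mod 9), t ≡ 5. Hence n ≡ 19 + 20·5 = 119 (mod 180).
From n ≡ 119 (mod 180) write n = 119 + 180t. Substituting into n ≡ 2 (mod 7) gives 180t ≡ 2 (mod 7), and since 5⁻¹ ≡ 3 (mod 7), t ≡ 6. Hence n ≡ 119 + 180·6 = 1199 (mod 1260).

1199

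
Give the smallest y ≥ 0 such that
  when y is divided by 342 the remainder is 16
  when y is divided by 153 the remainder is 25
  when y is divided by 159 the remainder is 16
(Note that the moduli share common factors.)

gcd(342, 153) = 9 and 9 | (25 − 16), so the pair is consistent; merging gives y ≡ 4462 (mod 5814), where 5814 = lcm(342, 153).
gcd(5814, 159) = 3 and 3 | (16 − 4462), so the pair is consistent; merging gives y ≡ 271906 (mod 308142), where 308142 = lcm(5814, 159).
The solution is unique modulo lcm(342, 153, 159) = 308142.

271906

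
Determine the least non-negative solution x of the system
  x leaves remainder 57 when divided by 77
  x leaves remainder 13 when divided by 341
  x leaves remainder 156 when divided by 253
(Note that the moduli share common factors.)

21155

gcd(77, 341) = 11 and 11 | (13 − 57), so the pair is consistent; merging gives x ≡ 2059 (mod 2387), where 2387 = lcm(77, 341).
gcd(2387, 253) = 11 and 11 | (156 − 2059), so the pair is consistent; merging gives x ≡ 21155 (mod 54901), where 54901 = lcm(2387, 253).
The solution is unique modulo lcm(77, 341, 253) = 54901.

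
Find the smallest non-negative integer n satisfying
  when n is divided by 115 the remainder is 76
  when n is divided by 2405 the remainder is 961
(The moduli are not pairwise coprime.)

gcd(115, 2405) = 5 and 5 | (961 − 76), so the pair is consistent; merging gives n ≡ 20201 (mod 55315), where 55315 = lcm(115, 2405).
The solution is unique modulo lcm(115, 2405) = 55315.

20201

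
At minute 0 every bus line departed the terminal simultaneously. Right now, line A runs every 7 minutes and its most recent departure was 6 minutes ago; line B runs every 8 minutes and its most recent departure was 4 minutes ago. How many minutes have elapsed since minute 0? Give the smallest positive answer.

From t ≡ 6 (mod 7) write t = 6 + 7s. Substituting into t ≡ 4 (mod 8) gives 7s ≡ 6 (mod 8), and since 7⁻¹ ≡ 7 (mod 8), s ≡ 2. Hence t ≡ 6 + 7·2 = 20 (mod 56).

20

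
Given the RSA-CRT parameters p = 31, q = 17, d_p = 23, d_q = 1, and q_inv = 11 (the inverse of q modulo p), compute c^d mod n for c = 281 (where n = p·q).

m₁ = c^(d_p) mod p: c ≡ 2 (mod 31), and 2^23 mod 31 = 8.
m₂ = c^(d_q) mod q: c ≡ 9 (mod 17), and 9^1 mod 17 = 9.
h = q_inv·(m₁ − m₂) mod p = 11·(8 − 9) mod 31 = 20.
m = m₂ + h·q = 9 + 20·17 = 349.

349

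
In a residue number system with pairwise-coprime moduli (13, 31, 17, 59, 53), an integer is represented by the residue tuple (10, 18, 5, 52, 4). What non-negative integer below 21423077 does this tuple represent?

1062760

From x ≡ 10 (mod 13) write x = 10 + 13t. Substituting into x ≡ 18 (mod 31) gives 13t ≡ 8 (mod 31), and since 13⁻¹ ≡ 12 (mod 31), t ≡ 3. Hence x ≡ 10 + 13·3 = 49 (mod 403).
From x ≡ 49 (mod 403) write x = 49 + 403t. Substituting into x ≡ 5 (mod 17) gives 403t ≡ 7 (mod 17), and since 12⁻¹ ≡ 10 (mod 17), t ≡ 2. Hence x ≡ 49 + 403·2 = 855 (mod 6851).
From x ≡ 855 (mod 6851) write x = 855 + 6851t. Substituting into x ≡ 52 (mod 59) gives 6851t ≡ 23 (mod 59), and since 7⁻¹ ≡ 17 (mod 59), t ≡ 37. Hence x ≡ 855 + 6851·37 = 254342 (mod 404209).
From x ≡ 254342 (mod 404209) write x = 254342 + 404209t. Substituting into x ≡ 4 (mod 53) gives 404209t ≡ 9 (mod 53), and since 31⁻¹ ≡ 12 (mod 53), t ≡ 2. Hence x ≡ 254342 + 404209·2 = 1062760 (mod 21423077).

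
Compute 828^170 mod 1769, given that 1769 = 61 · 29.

1329

Mod 61: 828 ≡ 35; by Fermat, exponent reduces to 170 mod 60 = 50; 35^50 ≡ 48 (mod 61).
Mod 29: 828 ≡ 16; by Fermat, exponent reduces to 170 mod 28 = 2; 16^2 ≡ 24 (mod 29).
Combine by CRT: x ≡ 48 (mod 61), x ≡ 24 (mod 29) ⇒ x ≡ 1329 (mod 1769).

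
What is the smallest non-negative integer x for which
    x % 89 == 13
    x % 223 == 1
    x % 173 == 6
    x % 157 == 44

225467273

Combine the congruences pairwise.
From x ≡ 13 (mod 89) write x = 13 + 89t. Substituting into x ≡ 1 (mod 223) gives 89t ≡ 211 (mod 223), and since 89⁻¹ ≡ 218 (mod 223), t ≡ 60. Hence x ≡ 13 + 89·60 = 5353 (mod 19847).
From x ≡ 5353 (mod 19847) write x = 5353 + 19847t. Substituting into x ≡ 6 (mod 173) gives 19847t ≡ 16 (mod 173), and since 125⁻¹ ≡ 18 (mod 173), t ≡ 115. Hence x ≡ 5353 + 19847·115 = 2287758 (mod 3433531).
From x ≡ 2287758 (mod 3433531) write x = 2287758 + 3433531t. Substituting into x ≡ 44 (mod 157) gives 3433531t ≡ 90 (mod 157), and since 98⁻¹ ≡ 149 (mod 157), t ≡ 65. Hence x ≡ 2287758 + 3433531·65 = 225467273 (mod 539064367).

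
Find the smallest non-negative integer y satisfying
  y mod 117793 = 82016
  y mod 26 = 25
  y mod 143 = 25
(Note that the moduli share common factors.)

670981

gcd(117793, 26) = 13 and 13 | (25 − 82016), so the pair is consistent; merging gives y ≡ 199809 (mod 235586), where 235586 = lcm(117793, 26).
gcd(235586, 143) = 13 and 13 | (25 − 199809), so the pair is consistent; merging gives y ≡ 670981 (mod 2591446), where 2591446 = lcm(235586, 143).
The solution is unique modulo lcm(117793, 26, 143) = 2591446.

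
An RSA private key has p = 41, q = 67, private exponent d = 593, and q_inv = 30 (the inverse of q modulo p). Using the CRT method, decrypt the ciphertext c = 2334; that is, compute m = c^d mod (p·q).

d_p = d mod (p−1) = 593 mod 40 = 33; d_q = d mod (q−1) = 65.
m₁ = c^(d_p) mod p: c ≡ 38 (mod 41), and 38^33 mod 41 = 38.
m₂ = c^(d_q) mod q: c ≡ 56 (mod 67), and 56^65 mod 67 = 6.
h = q_inv·(m₁ − m₂) mod p = 30·(38 − 6) mod 41 = 17.
m = m₂ + h·q = 6 + 17·67 = 1145.

1145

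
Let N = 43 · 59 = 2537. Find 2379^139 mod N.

Mod 43: 2379 ≡ 14; by Fermat, exponent reduces to 139 mod 42 = 13; 14^13 ≡ 25 (mod 43).
Mod 59: 2379 ≡ 19; by Fermat, exponent reduces to 139 mod 58 = 23; 19^23 ≡ 16 (mod 59).
Combine by CRT: x ≡ 25 (mod 43), x ≡ 16 (mod 59) ⇒ x ≡ 842 (mod 2537).

842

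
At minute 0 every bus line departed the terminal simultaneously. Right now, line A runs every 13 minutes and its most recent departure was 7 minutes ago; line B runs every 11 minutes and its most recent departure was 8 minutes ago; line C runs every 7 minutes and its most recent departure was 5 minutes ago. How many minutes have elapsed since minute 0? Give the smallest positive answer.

From t ≡ 7 (mod 13) write t = 7 + 13s. Substituting into t ≡ 8 (mod 11) gives 13s ≡ 1 (mod 11), and since 2⁻¹ ≡ 6 (mod 11), s ≡ 6. Hence t ≡ 7 + 13·6 = 85 (mod 143).
From t ≡ 85 (mod 143) write t = 85 + 143s. Substituting into t ≡ 5 (mod 7) gives 143s ≡ 4 (mod 7), and since 3⁻¹ ≡ 5 (mod 7), s ≡ 6. Hence t ≡ 85 + 143·6 = 943 (mod 1001).

943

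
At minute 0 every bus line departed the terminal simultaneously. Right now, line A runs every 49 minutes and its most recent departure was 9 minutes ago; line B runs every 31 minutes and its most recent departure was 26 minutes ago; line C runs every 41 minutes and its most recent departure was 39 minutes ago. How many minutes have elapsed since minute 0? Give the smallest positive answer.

The moduli are pairwise coprime; N = 49·31·41 = 62279.
N/49 = 1271; 1271 ≡ 46 (mod 49); 46·16 ≡ 1, so inverse 16.
N/31 = 2009; 2009 ≡ 25 (mod 31); 25·5 ≡ 1, so inverse 5.
N/41 = 1519; 1519 ≡ 2 (mod 41); 2·21 ≡ 1, so inverse 21.
t ≡ 9·1271·16 + 26·2009·5 + 39·1519·21 = 1688255.
1688255 mod 62279 = 6722.

6722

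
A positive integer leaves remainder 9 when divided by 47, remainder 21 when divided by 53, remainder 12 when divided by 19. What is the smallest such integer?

2406

The moduli are pairwise coprime; M = 47·53·19 = 47329.
M/47 = 1007; 1007 ≡ 20 (mod 47); 20·40 ≡ 1, so inverse 40.
M/53 = 893; 893 ≡ 45 (mod 53); 45·33 ≡ 1, so inverse 33.
M/19 = 2491; 2491 ≡ 2 (mod 19); 2·10 ≡ 1, so inverse 10.
N ≡ 9·1007·40 + 21·893·33 + 12·2491·10 = 1280289.
1280289 mod 47329 = 2406.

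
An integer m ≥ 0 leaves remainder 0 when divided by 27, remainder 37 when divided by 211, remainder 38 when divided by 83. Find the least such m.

285309

From m ≡ 0 (mod 27) write m = 0 + 27t. Substituting into m ≡ 37 (mod 211) gives 27t ≡ 37 (mod 211), and since 27⁻¹ ≡ 86 (mod 211), t ≡ 17. Hence m ≡ 0 + 27·17 = 459 (mod 5697).
From m ≡ 459 (mod 5697) write m = 459 + 5697t. Substituting into m ≡ 38 (mod 83) gives 5697t ≡ 77 (mod 83), and since 53⁻¹ ≡ 47 (mod 83), t ≡ 50. Hence m ≡ 459 + 5697·50 = 285309 (mod 472851).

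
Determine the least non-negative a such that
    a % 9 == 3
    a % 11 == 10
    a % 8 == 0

120

The moduli are pairwise coprime; N = 9·11·8 = 792.
N/9 = 88; 88 ≡ 7 (mod 9); 7·4 ≡ 1, so inverse 4.
N/11 = 72; 72 ≡ 6 (mod 11); 6·2 ≡ 1, so inverse 2.
N/8 = 99; 99 ≡ 3 (mod 8); 3·3 ≡ 1, so inverse 3.
a ≡ 3·88·4 + 10·72·2 + 0·99·3 = 2496.
2496 mod 792 = 120.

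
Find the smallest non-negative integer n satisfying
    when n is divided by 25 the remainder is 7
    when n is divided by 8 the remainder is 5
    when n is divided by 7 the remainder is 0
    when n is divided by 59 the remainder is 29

Combine the congruences pairwise.
From n ≡ 7 (mod 25) write n = 7 + 25t. Substituting into n ≡ 5 (mod 8) gives 25t ≡ 6 (mod 8), and since 1⁻¹ ≡ 1 (mod 8), t ≡ 6. Hence n ≡ 7 + 25·6 = 157 (mod 200).
From n ≡ 157 (mod 200) write n = 157 + 200t. Substituting into n ≡ 0 (mod 7) gives 200t ≡ 4 (mod 7), and since 4⁻¹ ≡ 2 (mod 7), t ≡ 1. Hence n ≡ 157 + 200·1 = 357 (mod 1400).
From n ≡ 357 (mod 1400) write n = 357 + 1400t. Substituting into n ≡ 29 (mod 59) gives 1400t ≡ 26 (mod 59), and since 43⁻¹ ≡ 11 (mod 59), t ≡ 50. Hence n ≡ 357 + 1400·50 = 70357 (mod 82600).

70357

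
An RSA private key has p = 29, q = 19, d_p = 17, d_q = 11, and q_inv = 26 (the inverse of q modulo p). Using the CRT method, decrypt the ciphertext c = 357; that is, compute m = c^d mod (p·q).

m₁ = c^(d_p) mod p: c ≡ 9 (mod 29), and 9^17 mod 29 = 4.
m₂ = c^(d_q) mod q: c ≡ 15 (mod 19), and 15^11 mod 19 = 3.
h = q_inv·(m₁ − m₂) mod p = 26·(4 − 3) mod 29 = 26.
m = m₂ + h·q = 3 + 26·19 = 497.

497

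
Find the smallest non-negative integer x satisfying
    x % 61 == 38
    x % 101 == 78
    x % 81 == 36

From x ≡ 38 (mod 61) write x = 38 + 61t. Substituting into x ≡ 78 (mod 101) gives 61t ≡ 40 (mod 101), and since 61⁻¹ ≡ 53 (mod 101), t ≡ 100. Hence x ≡ 38 + 61·100 = 6138 (mod 6161).
From x ≡ 6138 (mod 6161) write x = 6138 + 6161t. Substituting into x ≡ 36 (mod 81) gives 6161t ≡ 54 (mod 81), and since 5⁻¹ ≡ 65 (mod 81), t ≡ 27. Hence x ≡ 6138 + 6161·27 = 172485 (mod 499041).

172485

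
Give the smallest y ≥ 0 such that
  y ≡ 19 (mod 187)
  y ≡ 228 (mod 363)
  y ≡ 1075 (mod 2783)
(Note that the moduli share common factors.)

Combine the congruences pairwise.
gcd(187, 363) = 11 and 11 | (228 − 19), so the pair is consistent; merging gives y ≡ 954 (mod 6171), where 6171 = lcm(187, 363).
gcd(6171, 2783) = 121 and 121 | (1075 − 954), so the pair is consistent; merging gives y ≡ 87348 (mod 141933), where 141933 = lcm(6171, 2783).
The solution is unique modulo lcm(187, 363, 2783) = 141933.

87348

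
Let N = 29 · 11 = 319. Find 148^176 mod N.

181

Mod 29: 148 ≡ 3; by Fermat, exponent reduces to 176 mod 28 = 8; 3^8 ≡ 7 (mod 29).
Mod 11: 148 ≡ 5; by Fermat, exponent reduces to 176 mod 10 = 6; 5^6 ≡ 5 (mod 11).
Combine by CRT: x ≡ 7 (mod 29), x ≡ 5 (mod 11) ⇒ x ≡ 181 (mod 319).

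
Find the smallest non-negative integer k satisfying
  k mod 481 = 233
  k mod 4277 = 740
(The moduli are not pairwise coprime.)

gcd(481, 4277) = 13 and 13 | (740 − 233), so the pair is consistent; merging gives k ≡ 82003 (mod 158249), where 158249 = lcm(481, 4277).
The solution is unique modulo lcm(481, 4277) = 158249.

82003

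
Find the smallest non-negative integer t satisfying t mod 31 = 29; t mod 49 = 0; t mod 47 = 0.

From t ≡ 29 (mod 31) write t = 29 + 31s. Substituting into t ≡ 0 (mod 49) gives 31s ≡ 20 (mod 49), and since 31⁻¹ ≡ 19 (mod 49), s ≡ 37. Hence t ≡ 29 + 31·37 = 1176 (mod 1519).
From t ≡ 1176 (mod 1519) write t = 1176 + 1519s. Substituting into t ≡ 0 (mod 47) gives 1519s ≡ 46 (mod 47), and since 15⁻¹ ≡ 22 (mod 47), s ≡ 25. Hence t ≡ 1176 + 1519·25 = 39151 (mod 71393).

39151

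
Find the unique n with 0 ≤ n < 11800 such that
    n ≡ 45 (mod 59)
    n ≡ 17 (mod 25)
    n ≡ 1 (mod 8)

From n ≡ 45 (mod 59) write n = 45 + 59t. Substituting into n ≡ 17 (mod 25) gives 59t ≡ 22 (mod 25), and since 9⁻¹ ≡ 14 (mod 25), t ≡ 8. Hence n ≡ 45 + 59·8 = 517 (mod 1475).
From n ≡ 517 (mod 1475) write n = 517 + 1475t. Substituting into n ≡ 1 (mod 8) gives 1475t ≡ 4 (mod 8), and since 3⁻¹ ≡ 3 (mod 8), t ≡ 4. Hence n ≡ 517 + 1475·4 = 6417 (mod 11800).

6417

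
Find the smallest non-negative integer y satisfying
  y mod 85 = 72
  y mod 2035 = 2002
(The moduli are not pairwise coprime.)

26422

Combine the congruences pairwise.
gcd(85, 2035) = 5 and 5 | (2002 − 72), so the pair is consistent; merging gives y ≡ 26422 (mod 34595), where 34595 = lcm(85, 2035).
The solution is unique modulo lcm(85, 2035) = 34595.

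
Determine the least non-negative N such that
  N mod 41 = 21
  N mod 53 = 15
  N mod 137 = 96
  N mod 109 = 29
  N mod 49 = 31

The moduli are pairwise coprime; M = 41·53·137·109·49 = 1590021041.
M/41 = 38781001; 38781001 ≡ 3 (mod 41); 3·14 ≡ 1, so inverse 14.
M/53 = 30000397; 30000397 ≡ 12 (mod 53); 12·31 ≡ 1, so inverse 31.
M/137 = 11605993; 11605993 ≡ 38 (mod 137); 38·119 ≡ 1, so inverse 119.
M/109 = 14587349; 14587349 ≡ 97 (mod 109); 97·9 ≡ 1, so inverse 9.
M/49 = 32449409; 32449409 ≡ 41 (mod 49); 41·6 ≡ 1, so inverse 6.
N ≡ 21·38781001·14 + 15·30000397·31 + 96·11605993·119 + 29·14587349·9 + 31·32449409·6 = 167781551094.
167781551094 mod 1590021041 = 829341789.

829341789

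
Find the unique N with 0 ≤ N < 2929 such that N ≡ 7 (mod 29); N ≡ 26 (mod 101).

935

Combine the congruences pairwise.
From N ≡ 7 (mod 29) write N = 7 + 29t. Substituting into N ≡ 26 (mod 101) gives 29t ≡ 19 (mod 101), and since 29⁻¹ ≡ 7 (mod 101), t ≡ 32. Hence N ≡ 7 + 29·32 = 935 (mod 2929).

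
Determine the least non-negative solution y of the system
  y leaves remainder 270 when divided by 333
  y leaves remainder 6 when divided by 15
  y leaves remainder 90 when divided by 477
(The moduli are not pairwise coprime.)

gcd(333, 15) = 3 and 3 | (6 − 270), so the pair is consistent; merging gives y ≡ 936 (mod 1665), where 1665 = lcm(333, 15).
gcd(1665, 477) = 9 and 9 | (90 − 936), so the pair is consistent; merging gives y ≡ 49221 (mod 88245), where 88245 = lcm(1665, 477).
The solution is unique modulo lcm(333, 15, 477) = 88245.

49221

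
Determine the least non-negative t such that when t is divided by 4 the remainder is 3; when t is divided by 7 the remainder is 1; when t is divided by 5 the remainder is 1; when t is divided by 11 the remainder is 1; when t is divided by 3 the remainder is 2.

From t ≡ 3 (mod 4) write t = 3 + 4s. Substituting into t ≡ 1 (mod 7) gives 4s ≡ 5 (mod 7), and since 4⁻¹ ≡ 2 (mod 7), s ≡ 3. Hence t ≡ 3 + 4·3 = 15 (mod 28).
From t ≡ 15 (mod 28) write t = 15 + 28s. Substituting into t ≡ 1 (mod 5) gives 28s ≡ 1 (mod 5), and since 3⁻¹ ≡ 2 (mod 5), s ≡ 2. Hence t ≡ 15 + 28·2 = 71 (mod 140).
From t ≡ 71 (mod 140) write t = 71 + 140s. Substituting into t ≡ 1 (mod 11) gives 140s ≡ 7 (mod 11), and since 8⁻¹ ≡ 7 (mod 11), s ≡ 5. Hence t ≡ 71 + 140·5 = 771 (mod 1540).
From t ≡ 771 (mod 1540) write t = 771 + 1540s. Substituting into t ≡ 2 (mod 3) gives 1540s ≡ 2 (mod 3), and since 1⁻¹ ≡ 1 (mod 3), s ≡ 2. Hence t ≡ 771 + 1540·2 = 3851 (mod 4620).

3851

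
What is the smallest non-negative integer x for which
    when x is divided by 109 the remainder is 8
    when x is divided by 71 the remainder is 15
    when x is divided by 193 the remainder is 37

The moduli are pairwise coprime; N = 109·71·193 = 1493627.
N/109 = 13703; 13703 ≡ 78 (mod 109); 78·7 ≡ 1, so inverse 7.
N/71 = 21037; 21037 ≡ 21 (mod 71); 21·44 ≡ 1, so inverse 44.
N/193 = 7739; 7739 ≡ 19 (mod 193); 19·61 ≡ 1, so inverse 61.
x ≡ 8·13703·7 + 15·21037·44 + 37·7739·61 = 32118711.
32118711 mod 1493627 = 752544.

752544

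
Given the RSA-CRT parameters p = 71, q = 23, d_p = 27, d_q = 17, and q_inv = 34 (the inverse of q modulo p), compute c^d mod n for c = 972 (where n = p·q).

m₁ = c^(d_p) mod p: c ≡ 49 (mod 71), and 49^27 mod 71 = 15.
m₂ = c^(d_q) mod q: c ≡ 6 (mod 23), and 6^17 mod 23 = 12.
h = q_inv·(m₁ − m₂) mod p = 34·(15 − 12) mod 71 = 31.
m = m₂ + h·q = 12 + 31·23 = 725.

725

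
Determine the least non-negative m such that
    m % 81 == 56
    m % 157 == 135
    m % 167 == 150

From m ≡ 56 (mod 81) write m = 56 + 81t. Substituting into m ≡ 135 (mod 157) gives 81t ≡ 79 (mod 157), and since 81⁻¹ ≡ 126 (mod 157), t ≡ 63. Hence m ≡ 56 + 81·63 = 5159 (mod 12717).
From m ≡ 5159 (mod 12717) write m = 5159 + 12717t. Substituting into m ≡ 150 (mod 167) gives 12717t ≡ 1 (mod 167), and since 25⁻¹ ≡ 147 (mod 167), t ≡ 147. Hence m ≡ 5159 + 12717·147 = 1874558 (mod 2123739).

1874558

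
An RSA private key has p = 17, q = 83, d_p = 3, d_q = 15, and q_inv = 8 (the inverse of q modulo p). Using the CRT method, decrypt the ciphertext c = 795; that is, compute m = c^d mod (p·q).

344

m₁ = c^(d_p) mod p: c ≡ 13 (mod 17), and 13^3 mod 17 = 4.
m₂ = c^(d_q) mod q: c ≡ 48 (mod 83), and 48^15 mod 83 = 12.
h = q_inv·(m₁ − m₂) mod p = 8·(4 − 12) mod 17 = 4.
m = m₂ + h·q = 12 + 4·83 = 344.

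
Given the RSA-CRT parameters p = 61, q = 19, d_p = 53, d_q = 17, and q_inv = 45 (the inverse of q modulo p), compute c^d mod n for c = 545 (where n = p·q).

22

m₁ = c^(d_p) mod p: c ≡ 57 (mod 61), and 57^53 mod 61 = 22.
m₂ = c^(d_q) mod q: c ≡ 13 (mod 19), and 13^17 mod 19 = 3.
h = q_inv·(m₁ − m₂) mod p = 45·(22 − 3) mod 61 = 1.
m = m₂ + h·q = 3 + 1·19 = 22.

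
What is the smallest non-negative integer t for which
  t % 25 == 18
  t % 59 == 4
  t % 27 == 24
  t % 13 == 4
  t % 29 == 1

11901543

From t ≡ 18 (mod 25) write t = 18 + 25s. Substituting into t ≡ 4 (mod 59) gives 25s ≡ 45 (mod 59), and since 25⁻¹ ≡ 26 (mod 59), s ≡ 49. Hence t ≡ 18 + 25·49 = 1243 (mod 1475).
From t ≡ 1243 (mod 1475) write t = 1243 + 1475s. Substituting into t ≡ 24 (mod 27) gives 1475s ≡ 23 (mod 27), and since 17⁻¹ ≡ 8 (mod 27), s ≡ 22. Hence t ≡ 1243 + 1475·22 = 33693 (mod 39825).
From t ≡ 33693 (mod 39825) write t = 33693 + 39825s. Substituting into t ≡ 4 (mod 13) gives 39825s ≡ 7 (mod 13), and since 6⁻¹ ≡ 11 (mod 13), s ≡ 12. Hence t ≡ 33693 + 39825·12 = 511593 (mod 517725).
From t ≡ 511593 (mod 517725) write t = 511593 + 517725s. Substituting into t ≡ 1 (mod 29) gives 517725s ≡ 26 (mod 29), and since 17⁻¹ ≡ 12 (mod 29), s ≡ 22. Hence t ≡ 511593 + 517725·22 = 11901543 (mod 15014025).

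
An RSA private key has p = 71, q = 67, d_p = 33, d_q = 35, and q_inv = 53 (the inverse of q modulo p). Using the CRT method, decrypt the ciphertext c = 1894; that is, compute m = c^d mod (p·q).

m₁ = c^(d_p) mod p: c ≡ 48 (mod 71), and 48^33 mod 71 = 20.
m₂ = c^(d_q) mod q: c ≡ 18 (mod 67), and 18^35 mod 67 = 11.
h = q_inv·(m₁ − m₂) mod p = 53·(20 − 11) mod 71 = 51.
m = m₂ + h·q = 11 + 51·67 = 3428.

3428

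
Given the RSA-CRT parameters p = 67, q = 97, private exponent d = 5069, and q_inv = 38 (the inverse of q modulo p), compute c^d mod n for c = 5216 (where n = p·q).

d_p = d mod (p−1) = 5069 mod 66 = 53; d_q = d mod (q−1) = 77.
m₁ = c^(d_p) mod p: c ≡ 57 (mod 67), and 57^53 mod 67 = 7.
m₂ = c^(d_q) mod q: c ≡ 75 (mod 97), and 75^77 mod 97 = 75.
h = q_inv·(m₁ − m₂) mod p = 38·(7 − 75) mod 67 = 29.
m = m₂ + h·q = 75 + 29·97 = 2888.

2888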